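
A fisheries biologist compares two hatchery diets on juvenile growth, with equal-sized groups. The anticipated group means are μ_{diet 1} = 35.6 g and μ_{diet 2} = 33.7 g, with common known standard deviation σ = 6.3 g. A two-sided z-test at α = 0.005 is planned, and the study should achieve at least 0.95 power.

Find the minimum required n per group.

Standardized effect: d = |μ_{diet 1} − μ_{diet 2}| / σ = |35.6 − 33.7| / 6.3 = 0.3016
Set Φ(δ − 2.807) = 0.95; then δ − 2.807 = Φ⁻¹(0.95) = 1.645, giving δ = 4.452.
(For δ > 0 the lower-tail rejection region contributes negligibly to power, so the one-term inversion is standard.)
δ = d·√(n/2) ⇒ n = 2(δ/d)² = 2 × (4.452 / 0.3016)² = 435.81.
Round up to the next whole unit.

n = 436 per group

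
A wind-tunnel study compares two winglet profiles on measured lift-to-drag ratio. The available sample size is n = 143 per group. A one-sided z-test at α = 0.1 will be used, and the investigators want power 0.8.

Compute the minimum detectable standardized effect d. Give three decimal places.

Need Φ(δ − 1.282) = 0.8, so δ = 1.282 + 0.842 = 2.123.
δ = d·√(n/2) ⇒ d = δ/√(n/2) = 2.123/√(143/2) = 0.2511.

d ≈ 0.251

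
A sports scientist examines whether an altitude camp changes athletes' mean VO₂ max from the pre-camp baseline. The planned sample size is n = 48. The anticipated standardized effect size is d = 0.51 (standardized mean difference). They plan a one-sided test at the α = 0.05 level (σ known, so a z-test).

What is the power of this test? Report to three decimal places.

Noncentrality parameter: δ = d·√n = 0.51 × √48 = 3.5334
Critical value for a one-sided test at α = 0.05: z_α = 1.645.
Power = P(Z > 1.645 − δ) = Φ(1.889) = 0.9705.

Power ≈ 0.971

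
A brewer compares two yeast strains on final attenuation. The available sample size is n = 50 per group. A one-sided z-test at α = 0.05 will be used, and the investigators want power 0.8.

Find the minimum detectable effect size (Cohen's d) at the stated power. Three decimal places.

Required noncentrality: δ = z_{0.05} + z_{0.20} = 1.645 + 0.842 = 2.486.
δ = d·√(n/2) ⇒ d = δ/√(n/2) = 2.486/√(50/2) = 0.4973.

d ≈ 0.497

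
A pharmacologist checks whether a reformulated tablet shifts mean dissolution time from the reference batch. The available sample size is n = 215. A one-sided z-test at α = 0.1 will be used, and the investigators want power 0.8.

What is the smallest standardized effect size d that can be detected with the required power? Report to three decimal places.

d ≈ 0.145

Need Φ(δ − 1.282) = 0.8, so δ = 1.282 + 0.842 = 2.123.
δ = d·√n ⇒ d = δ/√n = 2.123/√215 = 0.1448.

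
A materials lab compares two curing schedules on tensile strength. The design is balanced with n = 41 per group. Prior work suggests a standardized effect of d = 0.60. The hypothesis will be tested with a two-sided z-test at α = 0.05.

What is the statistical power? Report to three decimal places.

Noncentrality parameter: δ = d·√(n/2) = 0.60 × √(41/2) = 2.7166
Two-sided α = 0.05 → critical value z_{0.025} = 1.960.
Power = Φ(δ − 1.960) + Φ(−δ − 1.960) = Φ(0.757) + Φ(-4.677) = 0.7754 + 0.0000 = 0.7754.

Power ≈ 0.775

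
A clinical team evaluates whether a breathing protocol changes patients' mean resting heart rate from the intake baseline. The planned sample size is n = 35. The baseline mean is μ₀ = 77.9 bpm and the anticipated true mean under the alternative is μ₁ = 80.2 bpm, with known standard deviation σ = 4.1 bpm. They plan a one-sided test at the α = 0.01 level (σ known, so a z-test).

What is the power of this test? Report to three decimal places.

Standardized effect: d = |μ₁ − μ₀| / σ = |80.2 − 77.9| / 4.1 = 0.5610
Noncentrality parameter: δ = d·√n = 0.5610 × √35 = 3.3188
One-sided α = 0.01 → critical value z_{0.01} = 2.326.
Power = P(Z > 2.326 − δ) = Φ(0.992) = 0.8395.

Power ≈ 0.840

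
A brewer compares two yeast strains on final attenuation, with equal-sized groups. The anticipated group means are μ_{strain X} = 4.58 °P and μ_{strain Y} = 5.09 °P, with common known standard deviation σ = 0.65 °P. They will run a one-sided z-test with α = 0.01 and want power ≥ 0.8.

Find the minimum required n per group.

n = 33 per group

Standardized effect: d = |μ_{strain X} − μ_{strain Y}| / σ = |4.58 − 5.09| / 0.65 = 0.7846
For power 0.8 need Φ(δ − z_{0.01}) = 0.8, so δ = z_{0.01} + z_{0.20} = 2.326 + 0.842 = 3.168.
δ = d·√(n/2) ⇒ n = 2(δ/d)² = 2 × (3.168 / 0.7846)² = 32.60.
Round up to the next whole unit.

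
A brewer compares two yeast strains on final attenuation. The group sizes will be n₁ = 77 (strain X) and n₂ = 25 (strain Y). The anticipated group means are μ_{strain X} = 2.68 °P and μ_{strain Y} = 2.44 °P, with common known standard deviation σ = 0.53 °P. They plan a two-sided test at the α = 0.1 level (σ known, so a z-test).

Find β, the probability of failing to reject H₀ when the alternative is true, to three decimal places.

Standardized effect: d = |μ_{strain X} − μ_{strain Y}| / σ = |2.68 − 2.44| / 0.53 = 0.4528
Noncentrality parameter: δ = d / √(1/n₁ + 1/n₂) = 0.4528 / √(1/77 + 1/25) = 1.9672
Two-sided α = 0.1 → critical value z_{0.05} = 1.645.
Power = Φ(δ − 1.645) + Φ(−δ − 1.645) = Φ(0.322) + Φ(-3.612) = 0.6264 + 0.0002 = 0.6266.
Type II error: β = 1 − power = 1 − 0.6266 = 0.3734.

β ≈ 0.373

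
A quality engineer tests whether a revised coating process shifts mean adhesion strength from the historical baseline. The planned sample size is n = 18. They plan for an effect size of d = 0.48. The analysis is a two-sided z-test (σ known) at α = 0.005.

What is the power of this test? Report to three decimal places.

Noncentrality parameter: δ = d·√n = 0.48 × √18 = 2.0365
Two-sided α = 0.005 → critical value z_{0.0025} = 2.807.
Power = Φ(δ − 2.807) + Φ(−δ − 2.807) = Φ(-0.771) + Φ(-4.844) = 0.2205 + 0.0000 = 0.2205.

Power ≈ 0.220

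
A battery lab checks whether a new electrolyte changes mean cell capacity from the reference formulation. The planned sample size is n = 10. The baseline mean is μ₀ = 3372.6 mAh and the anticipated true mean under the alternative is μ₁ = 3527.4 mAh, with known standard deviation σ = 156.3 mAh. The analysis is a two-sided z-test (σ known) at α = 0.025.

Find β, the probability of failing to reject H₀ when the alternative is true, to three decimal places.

Standardized effect: d = |μ₁ − μ₀| / σ = |3527.4 − 3372.6| / 156.3 = 0.9904
Noncentrality parameter: δ = d·√n = 0.9904 × √10 = 3.1319
Two-sided α = 0.025 → critical value z_{0.0125} = 2.241.
Power = Φ(δ − 2.241) + Φ(−δ − 2.241) = Φ(0.891) + Φ(-5.373) = 0.8134 + 0.0000 = 0.8134.
Type II error: β = 1 − power = 1 − 0.8134 = 0.1866.

β ≈ 0.187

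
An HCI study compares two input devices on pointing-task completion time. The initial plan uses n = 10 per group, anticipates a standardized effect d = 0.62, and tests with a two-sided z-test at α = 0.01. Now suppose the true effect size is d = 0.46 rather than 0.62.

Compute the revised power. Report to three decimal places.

With d = 0.46: δ = d·√(n/2) = 0.46 × √(10/2) = 1.0286. Critical value z_{0.005} = 2.576.
Revised power = Φ(δ − 2.576) + Φ(−δ − 2.576) = Φ(-1.547) + Φ(-3.604) = 0.0609 + 0.0002 = 0.0611.

Power ≈ 0.061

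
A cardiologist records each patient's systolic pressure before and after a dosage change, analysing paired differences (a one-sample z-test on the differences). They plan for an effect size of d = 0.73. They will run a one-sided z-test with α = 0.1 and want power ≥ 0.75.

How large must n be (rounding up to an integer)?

Set Φ(δ − 1.282) = 0.75; then δ − 1.282 = Φ⁻¹(0.75) = 0.674, giving δ = 1.956.
δ = d·√n ⇒ n = (δ/d)² = (1.956 / 0.73)² = 7.18.
Rounding up, n = 8.

n = 8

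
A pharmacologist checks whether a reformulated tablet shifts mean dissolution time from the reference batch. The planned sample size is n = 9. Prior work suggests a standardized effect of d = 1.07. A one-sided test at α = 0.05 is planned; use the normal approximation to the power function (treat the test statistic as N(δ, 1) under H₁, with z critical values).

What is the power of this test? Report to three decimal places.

Power ≈ 0.941

Noncentrality parameter: δ = d·√n = 1.07 × √9 = 3.2100
One-sided α = 0.05 → critical value z_{0.05} = 1.645.
Power = P(Z > 1.645 − δ) = Φ(1.565) = 0.9412.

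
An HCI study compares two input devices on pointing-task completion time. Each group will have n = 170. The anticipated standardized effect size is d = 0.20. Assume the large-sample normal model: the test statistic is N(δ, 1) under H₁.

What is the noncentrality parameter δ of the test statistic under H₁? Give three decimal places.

δ ≈ 1.844

δ = d·√(n/2) = 0.20 × √(170/2) = 1.8439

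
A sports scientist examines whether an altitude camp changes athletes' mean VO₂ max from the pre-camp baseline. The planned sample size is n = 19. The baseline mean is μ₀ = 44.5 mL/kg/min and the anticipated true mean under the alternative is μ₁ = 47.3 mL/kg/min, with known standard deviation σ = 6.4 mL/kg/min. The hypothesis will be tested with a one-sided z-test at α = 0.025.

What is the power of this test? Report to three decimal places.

Standardized effect: d = |μ₁ − μ₀| / σ = |47.3 − 44.5| / 6.4 = 0.4375
Noncentrality parameter: δ = d·√n = 0.4375 × √19 = 1.9070
Critical value for a one-sided test at α = 0.025: z_α = 1.960.
Power = P(Z > 1.960 − δ) = Φ(-0.053) = 0.4789.

Power ≈ 0.479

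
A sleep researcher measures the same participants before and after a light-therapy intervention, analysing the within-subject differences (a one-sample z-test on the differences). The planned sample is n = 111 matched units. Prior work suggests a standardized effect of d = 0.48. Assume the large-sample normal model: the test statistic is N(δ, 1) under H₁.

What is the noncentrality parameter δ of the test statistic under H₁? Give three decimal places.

δ ≈ 5.057

The noncentrality parameter scales effect size by the design's sample-size factor: δ = d·√n = 0.48 × √111 = 5.0571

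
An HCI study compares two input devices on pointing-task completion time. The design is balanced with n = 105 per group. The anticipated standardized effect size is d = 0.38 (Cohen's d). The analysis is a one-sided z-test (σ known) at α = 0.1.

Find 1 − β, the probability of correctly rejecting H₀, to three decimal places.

Power ≈ 0.929

Noncentrality parameter: δ = d·√(n/2) = 0.38 × √(105/2) = 2.7534
One-sided α = 0.1 → critical value z_{0.1} = 1.282.
Power = Φ(δ − 1.282) = Φ(1.472) = 0.9295.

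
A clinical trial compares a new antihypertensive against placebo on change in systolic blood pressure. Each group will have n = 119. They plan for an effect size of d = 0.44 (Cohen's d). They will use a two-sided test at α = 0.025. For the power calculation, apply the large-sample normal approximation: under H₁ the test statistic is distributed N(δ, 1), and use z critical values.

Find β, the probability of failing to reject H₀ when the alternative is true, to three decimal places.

Noncentrality parameter: δ = d·√(n/2) = 0.44 × √(119/2) = 3.3940
Two-sided α = 0.025 → critical value z_{0.0125} = 2.241.
Power = Φ(δ − 2.241) + Φ(−δ − 2.241) = Φ(1.153) + Φ(-5.635) = 0.8755 + 0.0000 = 0.8755.
Type II error: β = 1 − power = 1 − 0.8755 = 0.1245.

β ≈ 0.125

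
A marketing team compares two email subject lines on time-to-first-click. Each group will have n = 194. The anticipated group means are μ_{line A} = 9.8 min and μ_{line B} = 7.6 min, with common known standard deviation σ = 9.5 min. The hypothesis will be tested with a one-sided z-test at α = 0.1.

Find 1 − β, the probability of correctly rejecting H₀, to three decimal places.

Power ≈ 0.841

Standardized effect: d = |μ_{line A} − μ_{line B}| / σ = |9.8 − 7.6| / 9.5 = 0.2316
Noncentrality parameter: δ = d·√(n/2) = 0.2316 × √(194/2) = 2.2808
Critical value for a one-sided test at α = 0.1: z_α = 1.282.
Power = P(Z > 1.282 − δ) = Φ(0.999) = 0.8412.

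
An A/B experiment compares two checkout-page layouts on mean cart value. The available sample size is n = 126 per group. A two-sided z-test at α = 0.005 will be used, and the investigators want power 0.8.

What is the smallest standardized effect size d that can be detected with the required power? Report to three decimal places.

d ≈ 0.460

Required noncentrality: δ = z_{0.0025} + z_{0.20} = 2.807 + 0.842 = 3.649.
(Lower-tail contribution to power is negligible for δ > 0.)
δ = d·√(n/2) ⇒ d = δ/√(n/2) = 3.649/√(126/2) = 0.4597.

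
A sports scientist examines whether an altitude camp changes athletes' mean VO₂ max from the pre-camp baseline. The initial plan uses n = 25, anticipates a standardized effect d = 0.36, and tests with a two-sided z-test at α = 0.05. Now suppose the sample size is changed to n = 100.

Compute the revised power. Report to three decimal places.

Power ≈ 0.950

With n = 100: δ = d·√n = 0.36 × √100 = 3.6000. Critical value z_{0.025} = 1.960.
Revised power = Φ(δ − 1.960) + Φ(−δ − 1.960) = Φ(1.640) + Φ(-5.560) = 0.9495 + 0.0000 = 0.9495.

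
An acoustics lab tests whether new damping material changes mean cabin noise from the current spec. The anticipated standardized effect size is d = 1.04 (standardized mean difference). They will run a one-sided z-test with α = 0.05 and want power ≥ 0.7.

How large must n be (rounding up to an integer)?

n = 5

Set Φ(δ − 1.645) = 0.7; then δ − 1.645 = Φ⁻¹(0.7) = 0.524, giving δ = 2.169.
δ = d·√n ⇒ n = (δ/d)² = (2.169 / 1.04)² = 4.35.
Rounding up, n = 5.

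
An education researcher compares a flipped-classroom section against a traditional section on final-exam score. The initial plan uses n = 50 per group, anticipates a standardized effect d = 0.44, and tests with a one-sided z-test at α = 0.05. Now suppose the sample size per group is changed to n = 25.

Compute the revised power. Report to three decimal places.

With n = 25 per group: δ = d·√(n/2) = 0.44 × √(25/2) = 1.5556. Critical value z_{0.05} = 1.645.
Revised power = Φ(δ − 1.645) = Φ(-0.089) = 0.4645.

Power ≈ 0.464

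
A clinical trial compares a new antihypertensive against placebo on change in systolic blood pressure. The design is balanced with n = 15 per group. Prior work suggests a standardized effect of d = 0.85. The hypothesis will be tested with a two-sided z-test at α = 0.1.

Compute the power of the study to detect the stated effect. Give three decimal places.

Power ≈ 0.753

Noncentrality parameter: δ = d·√(n/2) = 0.85 × √(15/2) = 2.3278
Two-sided α = 0.1 → critical value z_{0.05} = 1.645.
Power = Φ(δ − 1.645) + Φ(−δ − 1.645) = Φ(0.683) + Φ(-3.973) = 0.7527 + 0.0000 = 0.7527.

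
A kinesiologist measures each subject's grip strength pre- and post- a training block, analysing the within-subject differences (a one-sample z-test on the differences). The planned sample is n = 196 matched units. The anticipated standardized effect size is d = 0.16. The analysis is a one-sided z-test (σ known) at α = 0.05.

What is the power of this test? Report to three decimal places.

Noncentrality parameter: δ = d·√n = 0.16 × √196 = 2.2400
One-sided α = 0.05 → critical value z_{0.05} = 1.645.
Power = Φ(δ − 1.645) = Φ(0.595) = 0.7241.

Power ≈ 0.724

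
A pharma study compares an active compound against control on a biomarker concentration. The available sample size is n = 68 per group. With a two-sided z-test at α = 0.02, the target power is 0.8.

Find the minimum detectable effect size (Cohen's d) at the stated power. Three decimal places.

d ≈ 0.543

Need Φ(δ − 2.326) = 0.8, so δ = 2.326 + 0.842 = 3.168.
(The second rejection-region term Φ(−δ − z_{α/2}) is negligible and dropped.)
δ = d·√(n/2) ⇒ d = δ/√(n/2) = 3.168/√(68/2) = 0.5433.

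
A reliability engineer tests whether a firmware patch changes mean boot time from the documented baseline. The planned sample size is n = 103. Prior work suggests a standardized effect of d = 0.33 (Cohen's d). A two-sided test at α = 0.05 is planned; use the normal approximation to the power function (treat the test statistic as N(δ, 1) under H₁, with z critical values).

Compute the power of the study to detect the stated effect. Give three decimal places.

Power ≈ 0.918

Noncentrality parameter: λ = d·√n = 0.33 × √103 = 3.3491
Two-sided α = 0.05 → critical value z_{0.025} = 1.960.
Power = Φ(λ − 1.960) + Φ(−λ − 1.960) = Φ(1.389) + Φ(-5.309) = 0.9176 + 0.0000 = 0.9176.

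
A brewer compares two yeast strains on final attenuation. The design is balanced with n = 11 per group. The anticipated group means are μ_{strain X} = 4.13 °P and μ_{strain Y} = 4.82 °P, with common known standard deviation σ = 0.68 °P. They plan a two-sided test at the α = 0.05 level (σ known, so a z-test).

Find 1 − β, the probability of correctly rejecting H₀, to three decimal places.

Standardized effect: d = |μ_{strain X} − μ_{strain Y}| / σ = |4.13 − 4.82| / 0.68 = 1.0147
Noncentrality parameter: δ = d·√(n/2) = 1.0147 × √(11/2) = 2.3797
Two-sided α = 0.05 → critical value z_{0.025} = 1.960.
Power = Φ(δ − 1.960) + Φ(−δ − 1.960) = Φ(0.420) + Φ(-4.340) = 0.6627 + 0.0000 = 0.6627.

Power ≈ 0.663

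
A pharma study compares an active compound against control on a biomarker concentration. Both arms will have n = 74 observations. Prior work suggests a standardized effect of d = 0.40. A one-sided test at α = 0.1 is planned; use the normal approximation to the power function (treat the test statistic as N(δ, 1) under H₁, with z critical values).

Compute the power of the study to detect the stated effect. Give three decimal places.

Power ≈ 0.875

Noncentrality parameter: δ = d·√(n/2) = 0.40 × √(74/2) = 2.4331
Critical value for a one-sided test at α = 0.1: z_α = 1.282.
Power = P(Z > 1.282 − δ) = Φ(1.152) = 0.8752.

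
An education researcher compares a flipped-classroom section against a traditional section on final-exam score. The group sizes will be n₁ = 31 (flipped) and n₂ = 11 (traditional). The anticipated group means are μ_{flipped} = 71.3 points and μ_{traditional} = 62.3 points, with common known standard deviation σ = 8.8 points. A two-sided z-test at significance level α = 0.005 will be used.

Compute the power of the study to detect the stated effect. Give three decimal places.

Standardized effect: d = |μ_{flipped} − μ_{traditional}| / σ = |71.3 − 62.3| / 8.8 = 1.0227
Noncentrality parameter: δ = d / √(1/n₁ + 1/n₂) = 1.0227 / √(1/31 + 1/11) = 2.9142
Critical value for a two-sided test at α = 0.005: z_{α/2} = 2.807.
Power = Φ(δ − 2.807) + Φ(−δ − 2.807) = Φ(0.107) + Φ(-5.721) = 0.5427 + 0.0000 = 0.5427.

Power ≈ 0.543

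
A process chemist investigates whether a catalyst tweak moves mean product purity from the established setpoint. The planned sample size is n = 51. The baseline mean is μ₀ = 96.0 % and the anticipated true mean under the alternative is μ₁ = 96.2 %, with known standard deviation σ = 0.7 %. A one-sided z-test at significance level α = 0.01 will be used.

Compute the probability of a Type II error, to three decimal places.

β ≈ 0.613

Standardized effect: d = |μ₁ − μ₀| / σ = |96.2 − 96.0| / 0.7 = 0.2857
Noncentrality parameter: δ = d·√n = 0.2857 × √51 = 2.0404
One-sided α = 0.01 → critical value z_{0.01} = 2.326.
Power = Φ(δ − 2.326) = Φ(-0.286) = 0.3875.
Type II error: β = 1 − power = 1 − 0.3875 = 0.6125.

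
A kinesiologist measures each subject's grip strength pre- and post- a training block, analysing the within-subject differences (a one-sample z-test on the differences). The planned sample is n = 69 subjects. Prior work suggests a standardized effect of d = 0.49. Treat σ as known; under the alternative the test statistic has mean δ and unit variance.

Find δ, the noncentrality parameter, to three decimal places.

δ ≈ 4.070

The noncentrality parameter scales effect size by the design's sample-size factor: δ = d·√n = 0.49 × √69 = 4.0702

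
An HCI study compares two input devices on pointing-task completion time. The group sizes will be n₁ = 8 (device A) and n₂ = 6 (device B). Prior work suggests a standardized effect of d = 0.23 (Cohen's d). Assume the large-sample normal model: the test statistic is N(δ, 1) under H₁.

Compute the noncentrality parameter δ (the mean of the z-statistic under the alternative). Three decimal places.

δ ≈ 0.426

δ = d / √(1/n₁ + 1/n₂) = 0.23 / √(1/8 + 1/6) = 0.4259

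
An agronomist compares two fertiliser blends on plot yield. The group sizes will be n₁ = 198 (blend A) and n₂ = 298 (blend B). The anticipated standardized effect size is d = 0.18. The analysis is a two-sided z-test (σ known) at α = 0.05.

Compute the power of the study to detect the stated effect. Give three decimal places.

Noncentrality parameter: δ = d / √(1/n₁ + 1/n₂) = 0.18 / √(1/198 + 1/298) = 1.9632
Critical value for a two-sided test at α = 0.05: z_{α/2} = 1.960.
Power = Φ(δ − 1.960) + Φ(−δ − 1.960) = Φ(0.003) + Φ(-3.923) = 0.5013 + 0.0000 = 0.5013.

Power ≈ 0.501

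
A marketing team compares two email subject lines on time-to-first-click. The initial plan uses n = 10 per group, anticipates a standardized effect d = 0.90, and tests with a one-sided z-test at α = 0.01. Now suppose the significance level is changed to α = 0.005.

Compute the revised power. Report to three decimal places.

Power ≈ 0.287

δ = d·√(n/2) = 0.90 × √(10/2) = 2.0125 (unchanged). New critical value: z_{0.005} = 2.576.
Revised power = P(Z > 2.576 − δ) = Φ(-0.563) = 0.2866.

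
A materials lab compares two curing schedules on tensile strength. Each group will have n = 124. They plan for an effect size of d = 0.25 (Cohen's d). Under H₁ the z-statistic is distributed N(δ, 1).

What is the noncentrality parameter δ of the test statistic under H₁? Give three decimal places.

δ = d·√(n/2) = 0.25 × √(124/2) = 1.9685

δ ≈ 1.969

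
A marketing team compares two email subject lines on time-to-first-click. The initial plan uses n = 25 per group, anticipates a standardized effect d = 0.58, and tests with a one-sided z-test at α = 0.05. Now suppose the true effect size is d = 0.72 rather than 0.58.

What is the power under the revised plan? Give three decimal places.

With d = 0.72: δ = d·√(n/2) = 0.72 × √(25/2) = 2.5456. Critical value z_{0.05} = 1.645.
Revised power = P(Z > 1.645 − δ) = Φ(0.901) = 0.8161.

Power ≈ 0.816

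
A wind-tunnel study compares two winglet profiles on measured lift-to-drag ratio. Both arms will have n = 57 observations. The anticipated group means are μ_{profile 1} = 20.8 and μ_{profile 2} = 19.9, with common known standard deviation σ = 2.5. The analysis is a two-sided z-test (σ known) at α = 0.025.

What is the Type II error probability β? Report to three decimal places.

Standardized effect: d = |μ_{profile 1} − μ_{profile 2}| / σ = |20.8 − 19.9| / 2.5 = 0.3600
Noncentrality parameter: δ = d·√(n/2) = 0.3600 × √(57/2) = 1.9219
Critical value for a two-sided test at α = 0.025: z_{α/2} = 2.241.
Power = Φ(δ − 2.241) + Φ(−δ − 2.241) = Φ(-0.320) + Φ(-4.163) = 0.3747 + 0.0000 = 0.3747.
Type II error: β = 1 − power = 1 − 0.3747 = 0.6253.

β ≈ 0.625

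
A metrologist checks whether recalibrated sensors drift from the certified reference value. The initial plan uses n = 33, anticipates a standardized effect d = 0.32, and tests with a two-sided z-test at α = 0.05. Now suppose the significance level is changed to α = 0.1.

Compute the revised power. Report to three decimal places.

Power ≈ 0.577

δ = d·√n = 0.32 × √33 = 1.8383 (unchanged). New critical value: z_{0.05} = 1.645.
Revised power = Φ(δ − 1.645) + Φ(−δ − 1.645) = Φ(0.193) + Φ(-3.483) = 0.5767 + 0.0002 = 0.5769.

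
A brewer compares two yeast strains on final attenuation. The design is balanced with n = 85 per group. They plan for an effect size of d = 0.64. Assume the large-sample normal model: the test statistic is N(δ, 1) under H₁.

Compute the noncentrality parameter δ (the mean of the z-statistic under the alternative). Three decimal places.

δ ≈ 4.172

The noncentrality parameter scales effect size by the design's sample-size factor: δ = d·√(n/2) = 0.64 × √(85/2) = 4.1723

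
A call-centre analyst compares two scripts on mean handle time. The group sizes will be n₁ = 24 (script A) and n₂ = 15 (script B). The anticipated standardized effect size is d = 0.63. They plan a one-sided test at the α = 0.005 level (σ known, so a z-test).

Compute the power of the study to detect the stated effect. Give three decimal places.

Noncentrality parameter: δ = d / √(1/n₁ + 1/n₂) = 0.63 / √(1/24 + 1/15) = 1.9141
Critical value for a one-sided test at α = 0.005: z_α = 2.576.
Power = Φ(δ − 2.576) = Φ(-0.662) = 0.2541.

Power ≈ 0.254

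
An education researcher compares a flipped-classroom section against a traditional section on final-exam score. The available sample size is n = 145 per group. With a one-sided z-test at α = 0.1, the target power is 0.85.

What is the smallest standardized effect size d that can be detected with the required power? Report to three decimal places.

Need Φ(δ − 1.282) = 0.85, so δ = 1.282 + 1.036 = 2.318.
δ = d·√(n/2) ⇒ d = δ/√(n/2) = 2.318/√(145/2) = 0.2722.

d ≈ 0.272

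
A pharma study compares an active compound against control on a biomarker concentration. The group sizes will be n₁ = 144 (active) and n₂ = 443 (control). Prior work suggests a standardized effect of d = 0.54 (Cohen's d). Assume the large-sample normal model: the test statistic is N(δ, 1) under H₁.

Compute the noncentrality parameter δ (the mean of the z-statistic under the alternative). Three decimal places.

δ ≈ 5.629

δ = d / √(1/n₁ + 1/n₂) = 0.54 / √(1/144 + 1/443) = 5.6293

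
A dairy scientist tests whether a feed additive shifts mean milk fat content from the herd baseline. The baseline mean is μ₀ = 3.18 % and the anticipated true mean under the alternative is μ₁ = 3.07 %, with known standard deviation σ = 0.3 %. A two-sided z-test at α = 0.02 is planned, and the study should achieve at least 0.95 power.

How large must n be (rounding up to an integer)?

Standardized effect: d = |μ₁ − μ₀| / σ = |3.07 − 3.18| / 0.3 = 0.3667
Set Φ(δ − 2.326) = 0.95; then δ − 2.326 = Φ⁻¹(0.95) = 1.645, giving δ = 3.971.
(The Φ(−δ − z_{α/2}) term is vanishingly small for δ > 0 and is dropped in the standard sample-size formula.)
δ = d·√n ⇒ n = (δ/d)² = (3.971 / 0.3667)² = 117.30.
Rounding up, n = 118.

n = 118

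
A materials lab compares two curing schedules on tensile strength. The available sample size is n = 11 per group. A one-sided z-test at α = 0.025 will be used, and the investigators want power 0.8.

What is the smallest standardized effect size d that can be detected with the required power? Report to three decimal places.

Need Φ(δ − 1.960) = 0.8, so δ = 1.960 + 0.842 = 2.802.
δ = d·√(n/2) ⇒ d = δ/√(n/2) = 2.802/√(11/2) = 1.1946.

d ≈ 1.195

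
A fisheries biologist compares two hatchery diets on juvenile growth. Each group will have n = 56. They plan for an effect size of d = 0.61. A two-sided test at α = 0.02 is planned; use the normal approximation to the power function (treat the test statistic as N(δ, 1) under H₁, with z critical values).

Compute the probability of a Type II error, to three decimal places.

Noncentrality parameter: δ = d·√(n/2) = 0.61 × √(56/2) = 3.2278
Two-sided α = 0.02 → critical value z_{0.01} = 2.326.
Power = Φ(δ − 2.326) + Φ(−δ − 2.326) = Φ(0.901) + Φ(-5.554) = 0.8163 + 0.0000 = 0.8163.
Type II error: β = 1 − power = 1 − 0.8163 = 0.1837.

β ≈ 0.184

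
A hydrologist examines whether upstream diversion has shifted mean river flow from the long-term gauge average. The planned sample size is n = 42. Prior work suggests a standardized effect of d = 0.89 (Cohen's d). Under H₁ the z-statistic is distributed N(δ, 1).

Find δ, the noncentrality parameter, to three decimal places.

δ = d·√n = 0.89 × √42 = 5.7679

δ ≈ 5.768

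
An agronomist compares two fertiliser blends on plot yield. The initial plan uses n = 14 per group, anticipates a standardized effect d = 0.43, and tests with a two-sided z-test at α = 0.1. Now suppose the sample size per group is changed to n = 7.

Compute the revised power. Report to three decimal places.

With n = 7 per group: δ = d·√(n/2) = 0.43 × √(7/2) = 0.8045. Critical value z_{0.05} = 1.645.
Revised power = Φ(δ − 1.645) + Φ(−δ − 1.645) = Φ(-0.840) + Φ(-2.449) = 0.2003 + 0.0072 = 0.2075.

Power ≈ 0.207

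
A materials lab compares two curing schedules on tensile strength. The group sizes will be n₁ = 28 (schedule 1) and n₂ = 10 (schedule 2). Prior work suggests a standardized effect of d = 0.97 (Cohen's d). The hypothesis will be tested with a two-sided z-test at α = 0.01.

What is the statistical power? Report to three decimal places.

Power ≈ 0.523

Noncentrality parameter: λ = d / √(1/n₁ + 1/n₂) = 0.97 / √(1/28 + 1/10) = 2.6330
Critical value for a two-sided test at α = 0.01: z_{α/2} = 2.576.
Power = Φ(λ − 2.576) + Φ(−λ − 2.576) = Φ(0.057) + Φ(-5.209) = 0.5228 + 0.0000 = 0.5228.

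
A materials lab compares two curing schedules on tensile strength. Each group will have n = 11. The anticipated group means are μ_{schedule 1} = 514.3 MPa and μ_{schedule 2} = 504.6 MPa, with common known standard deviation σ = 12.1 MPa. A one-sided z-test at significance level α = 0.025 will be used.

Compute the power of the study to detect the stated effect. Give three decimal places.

Standardized effect: d = |μ_{schedule 1} − μ_{schedule 2}| / σ = |514.3 − 504.6| / 12.1 = 0.8017
Noncentrality parameter: δ = d·√(n/2) = 0.8017 × √(11/2) = 1.8800
One-sided α = 0.025 → critical value z_{0.025} = 1.960.
Power = P(Z > 1.960 − δ) = Φ(-0.080) = 0.4681.

Power ≈ 0.468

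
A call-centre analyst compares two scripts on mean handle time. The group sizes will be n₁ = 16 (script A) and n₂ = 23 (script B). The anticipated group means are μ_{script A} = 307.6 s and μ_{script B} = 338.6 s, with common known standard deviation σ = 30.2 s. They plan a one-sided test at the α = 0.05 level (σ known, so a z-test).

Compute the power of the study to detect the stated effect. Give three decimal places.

Standardized effect: d = |μ_{script A} − μ_{script B}| / σ = |307.6 − 338.6| / 30.2 = 1.0265
Noncentrality parameter: δ = d / √(1/n₁ + 1/n₂) = 1.0265 / √(1/16 + 1/23) = 3.1532
One-sided α = 0.05 → critical value z_{0.05} = 1.645.
Power = P(Z > 1.645 − δ) = Φ(1.508) = 0.9343.

Power ≈ 0.934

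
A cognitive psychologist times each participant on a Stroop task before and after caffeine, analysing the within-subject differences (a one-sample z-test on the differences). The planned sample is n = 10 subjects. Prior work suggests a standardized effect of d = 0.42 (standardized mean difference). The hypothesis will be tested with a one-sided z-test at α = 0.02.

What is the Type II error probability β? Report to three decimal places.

β ≈ 0.766

Noncentrality parameter: δ = d·√n = 0.42 × √10 = 1.3282
One-sided α = 0.02 → critical value z_{0.02} = 2.054.
Power = P(Z > 2.054 − δ) = Φ(-0.726) = 0.2340.
Type II error: β = 1 − power = 1 − 0.2340 = 0.7660.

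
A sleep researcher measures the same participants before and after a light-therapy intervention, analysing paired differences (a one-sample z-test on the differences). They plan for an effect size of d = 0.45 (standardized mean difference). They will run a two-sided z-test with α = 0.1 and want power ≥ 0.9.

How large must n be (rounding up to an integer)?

n = 43

Set Φ(δ − 1.645) = 0.9; then δ − 1.645 = Φ⁻¹(0.9) = 1.282, giving δ = 2.926.
(Ignoring the negligible lower-tail rejection probability gives the usual closed-form inversion.)
δ = d·√n ⇒ n = (δ/d)² = (2.926 / 0.45)² = 42.29.
Rounding up, n = 43.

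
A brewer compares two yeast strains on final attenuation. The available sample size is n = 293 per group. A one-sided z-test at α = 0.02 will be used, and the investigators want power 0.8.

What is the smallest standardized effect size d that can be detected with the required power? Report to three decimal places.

Required noncentrality: δ = z_{0.02} + z_{0.20} = 2.054 + 0.842 = 2.895.
δ = d·√(n/2) ⇒ d = δ/√(n/2) = 2.895/√(293/2) = 0.2392.

d ≈ 0.239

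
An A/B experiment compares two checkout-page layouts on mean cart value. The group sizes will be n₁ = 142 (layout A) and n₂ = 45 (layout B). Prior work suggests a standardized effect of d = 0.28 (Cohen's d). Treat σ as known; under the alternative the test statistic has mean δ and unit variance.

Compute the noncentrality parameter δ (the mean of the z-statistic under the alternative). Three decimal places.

δ = d / √(1/n₁ + 1/n₂) = 0.28 / √(1/142 + 1/45) = 1.6368

δ ≈ 1.637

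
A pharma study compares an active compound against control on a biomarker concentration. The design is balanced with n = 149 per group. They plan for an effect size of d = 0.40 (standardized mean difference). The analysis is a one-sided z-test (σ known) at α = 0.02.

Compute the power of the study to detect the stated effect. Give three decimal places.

Noncentrality parameter: λ = d·√(n/2) = 0.40 × √(149/2) = 3.4525
Critical value for a one-sided test at α = 0.02: z_α = 2.054.
Power = P(Z > 2.054 − λ) = Φ(1.399) = 0.9191.

Power ≈ 0.919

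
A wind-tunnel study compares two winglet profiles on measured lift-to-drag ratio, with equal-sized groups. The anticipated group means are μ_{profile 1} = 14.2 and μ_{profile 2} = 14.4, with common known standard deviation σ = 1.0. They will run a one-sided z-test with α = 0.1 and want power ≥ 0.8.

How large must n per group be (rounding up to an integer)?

n = 226 per group

Standardized effect: d = |μ_{profile 1} − μ_{profile 2}| / σ = |14.2 − 14.4| / 1.0 = 0.2000
Set Φ(δ − 1.282) = 0.8; then δ − 1.282 = Φ⁻¹(0.8) = 0.842, giving δ = 2.123.
δ = d·√(n/2) ⇒ n = 2(δ/d)² = 2 × (2.123 / 0.2000)² = 225.39.
Rounding up, n = 226 per group.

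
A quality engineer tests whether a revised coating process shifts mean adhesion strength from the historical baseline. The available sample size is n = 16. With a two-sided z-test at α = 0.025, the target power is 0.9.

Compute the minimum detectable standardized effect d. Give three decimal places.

d ≈ 0.881

Required noncentrality: δ = z_{0.0125} + z_{0.10} = 2.241 + 1.282 = 3.523.
(Lower-tail contribution to power is negligible for δ > 0.)
δ = d·√n ⇒ d = δ/√n = 3.523/√16 = 0.8807.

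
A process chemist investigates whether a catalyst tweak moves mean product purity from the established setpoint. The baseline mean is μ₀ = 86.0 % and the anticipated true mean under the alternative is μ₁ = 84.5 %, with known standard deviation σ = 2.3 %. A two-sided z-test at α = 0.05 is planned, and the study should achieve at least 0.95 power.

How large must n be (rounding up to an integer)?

n = 31

Standardized effect: d = |μ₁ − μ₀| / σ = |84.5 − 86.0| / 2.3 = 0.6522
Set Φ(δ − 1.960) = 0.95; then δ − 1.960 = Φ⁻¹(0.95) = 1.645, giving δ = 3.605.
(For δ > 0 the lower-tail rejection region contributes negligibly to power, so the one-term inversion is standard.)
δ = d·√n ⇒ n = (δ/d)² = (3.605 / 0.6522)² = 30.55.
Round up to the next whole unit.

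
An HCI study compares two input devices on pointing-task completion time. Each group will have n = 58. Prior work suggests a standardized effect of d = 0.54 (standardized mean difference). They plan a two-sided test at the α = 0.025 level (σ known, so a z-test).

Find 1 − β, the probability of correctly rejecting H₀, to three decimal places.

Noncentrality parameter: δ = d·√(n/2) = 0.54 × √(58/2) = 2.9080
Two-sided α = 0.025 → critical value z_{0.0125} = 2.241.
Power = Φ(δ − 2.241) + Φ(−δ − 2.241) = Φ(0.667) + Φ(-5.149) = 0.7475 + 0.0000 = 0.7475.

Power ≈ 0.747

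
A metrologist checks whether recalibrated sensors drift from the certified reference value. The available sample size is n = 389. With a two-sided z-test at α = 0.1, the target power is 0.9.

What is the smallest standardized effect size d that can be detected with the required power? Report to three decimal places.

d ≈ 0.148

Need Φ(δ − 1.645) = 0.9, so δ = 1.645 + 1.282 = 2.926.
(Lower-tail contribution to power is negligible for δ > 0.)
δ = d·√n ⇒ d = δ/√n = 2.926/√389 = 0.1484.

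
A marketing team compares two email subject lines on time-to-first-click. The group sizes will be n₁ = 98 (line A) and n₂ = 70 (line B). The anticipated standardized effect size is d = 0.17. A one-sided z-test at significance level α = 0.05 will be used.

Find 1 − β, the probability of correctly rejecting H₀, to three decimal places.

Noncentrality parameter: δ = d / √(1/n₁ + 1/n₂) = 0.17 / √(1/98 + 1/70) = 1.0863
Critical value for a one-sided test at α = 0.05: z_α = 1.645.
Power = Φ(δ − 1.645) = Φ(-0.559) = 0.2882.

Power ≈ 0.288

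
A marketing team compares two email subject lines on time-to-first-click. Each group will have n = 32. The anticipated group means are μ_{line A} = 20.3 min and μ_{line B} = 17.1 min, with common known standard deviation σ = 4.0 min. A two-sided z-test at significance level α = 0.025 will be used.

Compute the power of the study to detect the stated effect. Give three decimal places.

Power ≈ 0.831

Standardized effect: d = |μ_{line A} − μ_{line B}| / σ = |20.3 − 17.1| / 4.0 = 0.8000
Noncentrality parameter: δ = d·√(n/2) = 0.8000 × √(32/2) = 3.2000
Two-sided α = 0.025 → critical value z_{0.0125} = 2.241.
Power = Φ(δ − 2.241) + Φ(−δ − 2.241) = Φ(0.959) + Φ(-5.441) = 0.8311 + 0.0000 = 0.8311.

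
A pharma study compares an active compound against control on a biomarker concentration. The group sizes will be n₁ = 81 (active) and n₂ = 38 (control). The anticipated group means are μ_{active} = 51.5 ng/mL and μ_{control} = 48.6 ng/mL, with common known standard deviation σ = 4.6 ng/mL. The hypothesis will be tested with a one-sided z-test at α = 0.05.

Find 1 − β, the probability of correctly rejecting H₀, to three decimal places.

Power ≈ 0.941

Standardized effect: d = |μ_{active} − μ_{control}| / σ = |51.5 − 48.6| / 4.6 = 0.6304
Noncentrality parameter: δ = d / √(1/n₁ + 1/n₂) = 0.6304 / √(1/81 + 1/38) = 3.2063
One-sided α = 0.05 → critical value z_{0.05} = 1.645.
Power = Φ(δ − 1.645) = Φ(1.561) = 0.9408.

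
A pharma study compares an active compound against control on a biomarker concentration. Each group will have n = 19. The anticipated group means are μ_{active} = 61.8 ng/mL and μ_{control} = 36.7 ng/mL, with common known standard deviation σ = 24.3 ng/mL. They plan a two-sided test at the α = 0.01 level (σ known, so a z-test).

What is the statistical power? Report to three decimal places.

Power ≈ 0.728

Standardized effect: d = |μ_{active} − μ_{control}| / σ = |61.8 − 36.7| / 24.3 = 1.0329
Noncentrality parameter: λ = d·√(n/2) = 1.0329 × √(19/2) = 3.1837
Critical value for a two-sided test at α = 0.01: z_{α/2} = 2.576.
Power = Φ(λ − 2.576) + Φ(−λ − 2.576) = Φ(0.608) + Φ(-5.760) = 0.7284 + 0.0000 = 0.7284.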